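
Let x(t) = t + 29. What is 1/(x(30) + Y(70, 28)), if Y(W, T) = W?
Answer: 1/129 ≈ 0.0077519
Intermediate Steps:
x(t) = 29 + t
1/(x(30) + Y(70, 28)) = 1/((29 + 30) + 70) = 1/(59 + 70) = 1/129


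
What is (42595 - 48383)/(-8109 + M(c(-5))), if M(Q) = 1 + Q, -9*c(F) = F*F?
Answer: 52092/72997 ≈ 0.71362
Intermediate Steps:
c(F) = -F²/9 (c(F) = -F*F/9 = -F²/9)
(42595 - 48383)/(-8109 + M(c(-5))) = (42595 - 48383)/(-8109 + (1 - ⅑*(-5)²)) = -5788/(-8109 + (1 - ⅑*25)) = -5788/(-8109 + (1 - 25/9)) = -5788/(-8109 - 16/9) = -5788/(-72997/9) = -5788*(-9/72997) = 52092/72997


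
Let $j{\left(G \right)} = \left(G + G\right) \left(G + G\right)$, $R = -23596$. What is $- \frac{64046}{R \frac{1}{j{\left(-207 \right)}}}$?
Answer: $\frac{2744307054}{5899} \approx 4.6522 \cdot 10^{5}$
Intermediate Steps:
$j{\left(G \right)} = 4 G^{2}$ ($j{\left(G \right)} = 2 G 2 G = 4 G^{2}$)
$- \frac{64046}{R \frac{1}{j{\left(-207 \right)}}} = - \frac{64046}{\left(-23596\right) \frac{1}{4 \left(-207\right)^{2}}} = - \frac{64046}{\left(-23596\right) \frac{1}{4 \cdot 42849}} = - \frac{64046}{\left(-23596\right) \frac{1}{171396}} = - \frac{64046}{- \frac{5899}{42849}} = \left(-64046\right) \left(- \frac{42849}{5899}\right) = \frac{2744307054}{5899}$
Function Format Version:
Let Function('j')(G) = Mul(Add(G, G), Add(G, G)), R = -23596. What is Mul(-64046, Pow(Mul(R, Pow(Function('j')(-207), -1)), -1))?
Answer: Rational(2744307054, 5899) ≈ 4.6522e+5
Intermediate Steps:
Function('j')(G) = Mul(4, Pow(G, 2)) (Function('j')(G) = Mul(Mul(2, G), Mul(2, G)) = Mul(4, Pow(G, 2)))
Mul(-64046, Pow(Mul(R, Pow(Function('j')(-207), -1)), -1)) = Mul(-64046, Pow(Mul(-23596, Pow(Mul(4, Pow(-207, 2)), -1)), -1)) = Mul(-64046, Pow(Mul(-23596, Pow(Mul(4, 42849), -1)), -1)) = Mul(-64046, Pow(Mul(-23596, Pow(171396, -1)), -1)) = Mul(-64046, Pow(Mul(-23596, Rational(1, 171396)), -1)) = Mul(-64046, Pow(Rational(-5899, 42849), -1)) = Mul(-64046, Rational(-42849, 5899)) = Rational(2744307054, 5899)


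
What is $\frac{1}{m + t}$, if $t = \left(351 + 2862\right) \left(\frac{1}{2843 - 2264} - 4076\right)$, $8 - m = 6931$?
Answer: $- \frac{193}{2528899352} \approx -7.6318 \cdot 10^{-8}$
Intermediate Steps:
$m = -6923$ ($m = 8 - 6931 = -6923$)
$t = - \frac{2527563213}{193}$ ($t = 3213 \left(\frac{1}{579} - 4076\right) = 3213 \left(- \frac{2360003}{579}\right) = - \frac{2527563213}{193} \approx -1.3096 \cdot 10^{7}$)
$\frac{1}{m + t} = \frac{1}{-6923 - \frac{2527563213}{193}} = \frac{1}{- \frac{2528899352}{193}} = - \frac{193}{2528899352}$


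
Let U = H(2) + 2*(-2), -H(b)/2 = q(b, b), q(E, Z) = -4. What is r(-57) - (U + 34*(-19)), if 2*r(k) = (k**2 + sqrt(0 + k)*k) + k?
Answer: 2238 - 57*I*sqrt(57)/2 ≈ 2238.0 - 215.17*I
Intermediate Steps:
H(b) = 8 (H(b) = -2*(-4) = 8)
r(k) = k/2 + k**2/2 + k**(3/2)/2 (r(k) = ((k**2 + sqrt(0 + k)*k) + k)/2 = ((k**2 + sqrt(k)*k) + k)/2 = ((k**2 + k**(3/2)) + k)/2 = (k + k**2 + k**(3/2))/2 = k/2 + k**2/2 + k**(3/2)/2)
U = 4 (U = 8 + 2*(-2) = 8 - 4 = 4)
r(-57) - (U + 34*(-19)) = ((1/2)*(-57) + (1/2)*(-57)**2 + (-57)**(3/2)/2) - (4 + 34*(-19)) = (-57/2 + (1/2)*3249 + (-57*I*sqrt(57))/2) - (4 - 646) = (-57/2 + 3249/2 - 57*I*sqrt(57)/2) - 1*(-642) = (1596 - 57*I*sqrt(57)/2) + 642 = 2238 - 57*I*sqrt(57)/2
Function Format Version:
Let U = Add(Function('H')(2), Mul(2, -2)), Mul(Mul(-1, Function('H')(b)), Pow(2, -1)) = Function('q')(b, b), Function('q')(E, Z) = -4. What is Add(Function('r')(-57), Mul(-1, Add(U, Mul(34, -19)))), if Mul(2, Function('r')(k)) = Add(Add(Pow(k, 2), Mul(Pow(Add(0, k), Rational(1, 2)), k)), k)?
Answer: Add(2238, Mul(Rational(-57, 2), I, Pow(57, Rational(1, 2)))) ≈ Add(2238.0, Mul(-215.17, I))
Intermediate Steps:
Function('H')(b) = 8 (Function('H')(b) = Mul(-2, -4) = 8)
Function('r')(k) = Add(Mul(Rational(1, 2), k), Mul(Rational(1, 2), Pow(k, 2)), Mul(Rational(1, 2), Pow(k, Rational(3, 2)))) (Function('r')(k) = Mul(Rational(1, 2), Add(Add(Pow(k, 2), Mul(Pow(Add(0, k), Rational(1, 2)), k)), k)) = Mul(Rational(1, 2), Add(Add(Pow(k, 2), Mul(Pow(k, Rational(1, 2)), k)), k)) = Mul(Rational(1, 2), Add(Add(Pow(k, 2), Pow(k, Rational(3, 2))), k)) = Mul(Rational(1, 2), Add(k, Pow(k, 2), Pow(k, Rational(3, 2)))) = Add(Mul(Rational(1, 2), k), Mul(Rational(1, 2), Pow(k, 2)), Mul(Rational(1, 2), Pow(k, Rational(3, 2)))))
U = 4 (U = Add(8, Mul(2, -2)) = Add(8, -4) = 4)
Add(Function('r')(-57), Mul(-1, Add(U, Mul(34, -19)))) = Add(Add(Mul(Rational(1, 2), -57), Mul(Rational(1, 2), Pow(-57, 2)), Mul(Rational(1, 2), Pow(-57, Rational(3, 2)))), Mul(-1, Add(4, Mul(34, -19)))) = Add(Add(Rational(-57, 2), Mul(Rational(1, 2), 3249), Mul(Rational(1, 2), Mul(-57, I, Pow(57, Rational(1, 2))))), Mul(-1, Add(4, -646))) = Add(Add(Rational(-57, 2), Rational(3249, 2), Mul(Rational(-57, 2), I, Pow(57, Rational(1, 2)))), Mul(-1, -642)) = Add(Add(1596, Mul(Rational(-57, 2), I, Pow(57, Rational(1, 2)))), 642) = Add(2238, Mul(Rational(-57, 2), I, Pow(57, Rational(1, 2))))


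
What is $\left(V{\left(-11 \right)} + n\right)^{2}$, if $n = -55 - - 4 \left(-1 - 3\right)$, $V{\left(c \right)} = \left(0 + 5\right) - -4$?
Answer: $3844$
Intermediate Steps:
$V{\left(c \right)} = 9$ ($V{\left(c \right)} = 5 + 4 = 9$)
$n = -71$ ($n = -55 - \left(-4\right) \left(-4\right) = -55 - 16 = -71$)
$\left(V{\left(-11 \right)} + n\right)^{2} = \left(9 - 71\right)^{2} = \left(-62\right)^{2} = 3844$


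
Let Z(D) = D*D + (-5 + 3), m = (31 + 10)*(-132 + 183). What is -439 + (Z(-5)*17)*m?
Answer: 817142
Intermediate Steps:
m = 2091 (m = 41*51 = 2091)
Z(D) = -2 + D**2 (Z(D) = D**2 - 2 = -2 + D**2)
-439 + (Z(-5)*17)*m = -439 + ((-2 + (-5)**2)*17)*2091 = -439 + ((-2 + 25)*17)*2091 = -439 + (23*17)*2091 = -439 + 391*2091 = -439 + 817581 = 817142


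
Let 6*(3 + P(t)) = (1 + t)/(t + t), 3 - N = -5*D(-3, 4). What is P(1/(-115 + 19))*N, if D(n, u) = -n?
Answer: -393/2 ≈ -196.50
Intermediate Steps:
N = 18 (N = 3 - (-5)*(-1*(-3)) = 3 - (-5)*3 = 3 - 1*(-15) = 3 + 15 = 18)
P(t) = -3 + (1 + t)/(12*t) (P(t) = -3 + ((1 + t)/(t + t))/6 = -3 + ((1 + t)/((2*t)))/6 = -3 + ((1 + t)*(1/(2*t)))/6 = -3 + ((1 + t)/(2*t))/6 = -3 + (1 + t)/(12*t))
P(1/(-115 + 19))*N = ((1 - 35/(-115 + 19))/(12*(1/(-115 + 19))))*18 = ((1 - 35/(-96))/(12*(1/(-96))))*18 = ((1 - 35*(-1/96))/(12*(-1/96)))*18 = ((1/12)*(-96)*(1 + 35/96))*18 = ((1/12)*(-96)*(131/96))*18 = -131/12*18 = -393/2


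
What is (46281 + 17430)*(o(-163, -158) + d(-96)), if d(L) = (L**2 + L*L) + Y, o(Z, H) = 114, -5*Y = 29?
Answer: 5906073411/5 ≈ 1.1812e+9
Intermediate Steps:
Y = -29/5 (Y = -1/5*29 = -29/5 ≈ -5.8000)
d(L) = -29/5 + 2*L**2 (d(L) = (L**2 + L*L) - 29/5 = (L**2 + L**2) - 29/5 = 2*L**2 - 29/5 = -29/5 + 2*L**2)
(46281 + 17430)*(o(-163, -158) + d(-96)) = (46281 + 17430)*(114 + (-29/5 + 2*(-96)**2)) = 63711*(114 + (-29/5 + 2*9216)) = 63711*(114 + (-29/5 + 18432)) = 63711*(114 + 92131/5) = 63711*(92701/5) = 5906073411/5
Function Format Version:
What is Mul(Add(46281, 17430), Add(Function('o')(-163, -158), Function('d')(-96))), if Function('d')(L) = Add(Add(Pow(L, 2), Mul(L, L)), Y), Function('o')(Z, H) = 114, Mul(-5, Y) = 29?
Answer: Rational(5906073411, 5) ≈ 1.1812e+9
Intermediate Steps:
Y = Rational(-29, 5) (Y = Mul(Rational(-1, 5), 29) = Rational(-29, 5) ≈ -5.8000)
Function('d')(L) = Add(Rational(-29, 5), Mul(2, Pow(L, 2))) (Function('d')(L) = Add(Add(Pow(L, 2), Mul(L, L)), Rational(-29, 5)) = Add(Add(Pow(L, 2), Pow(L, 2)), Rational(-29, 5)) = Add(Mul(2, Pow(L, 2)), Rational(-29, 5)) = Add(Rational(-29, 5), Mul(2, Pow(L, 2))))
Mul(Add(46281, 17430), Add(Function('o')(-163, -158), Function('d')(-96))) = Mul(Add(46281, 17430), Add(114, Add(Rational(-29, 5), Mul(2, Pow(-96, 2))))) = Mul(63711, Add(114, Add(Rational(-29, 5), Mul(2, 9216)))) = Mul(63711, Add(114, Add(Rational(-29, 5), 18432))) = Mul(63711, Add(114, Rational(92131, 5))) = Mul(63711, Rational(92701, 5)) = Rational(5906073411, 5)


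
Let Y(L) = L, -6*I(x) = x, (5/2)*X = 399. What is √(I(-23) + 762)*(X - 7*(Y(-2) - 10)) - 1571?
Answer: -1571 + 203*√27570/5 ≈ 5170.3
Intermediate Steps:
X = 798/5 (X = (⅖)*399 = 798/5 ≈ 159.60)
I(x) = -x/6
√(I(-23) + 762)*(X - 7*(Y(-2) - 10)) - 1571 = √(-⅙*(-23) + 762)*(798/5 - 7*(-2 - 10)) - 1571 = √(23/6 + 762)*(798/5 - 7*(-12)) - 1571 = √(4595/6)*(798/5 + 84) - 1571 = (√27570/6)*(1218/5) - 1571 = 203*√27570/5 - 1571 = -1571 + 203*√27570/5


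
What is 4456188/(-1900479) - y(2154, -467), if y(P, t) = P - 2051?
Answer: -66735175/633493 ≈ -105.34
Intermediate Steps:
y(P, t) = -2051 + P
4456188/(-1900479) - y(2154, -467) = 4456188/(-1900479) - (-2051 + 2154) = 4456188*(-1/1900479) - 1*103 = -1485396/633493 - 103 = -66735175/633493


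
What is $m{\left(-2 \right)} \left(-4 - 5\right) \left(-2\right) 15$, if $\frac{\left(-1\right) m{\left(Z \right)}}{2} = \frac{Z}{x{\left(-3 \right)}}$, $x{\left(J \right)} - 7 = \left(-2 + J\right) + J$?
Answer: $-1080$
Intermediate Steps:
$x{\left(J \right)} = 5 + 2 J$ ($x{\left(J \right)} = 7 + \left(\left(-2 + J\right) + J\right) = 7 + \left(-2 + 2 J\right) = 5 + 2 J$)
$m{\left(Z \right)} = 2 Z$ ($m{\left(Z \right)} = - 2 \frac{Z}{5 + 2 \left(-3\right)} = - 2 \frac{Z}{5 - 6} = - 2 \frac{Z}{-1} = - 2 Z \left(-1\right) = - 2 \left(- Z\right) = 2 Z$)
$m{\left(-2 \right)} \left(-4 - 5\right) \left(-2\right) 15 = 2 \left(-2\right) \left(-4 - 5\right) \left(-2\right) 15 = \left(-4\right) \left(-9\right) \left(-2\right) 15 = 36 \left(-2\right) 15 = \left(-72\right) 15 = -1080$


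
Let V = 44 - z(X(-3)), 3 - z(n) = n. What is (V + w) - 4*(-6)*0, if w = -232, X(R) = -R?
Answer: -188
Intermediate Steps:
z(n) = 3 - n
V = 44 (V = 44 - (3 - (-1)*(-3)) = 44 - (3 - 1*3) = 44 - (3 - 3) = 44 - 1*0 = 44 + 0 = 44)
(V + w) - 4*(-6)*0 = (44 - 232) - 4*(-6)*0 = -188 + 24*0 = -188 + 0 = -188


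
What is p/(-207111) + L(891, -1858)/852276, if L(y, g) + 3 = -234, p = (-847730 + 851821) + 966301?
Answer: -91898988611/19612859404 ≈ -4.6856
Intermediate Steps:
p = 970392 (p = 4091 + 966301 = 970392)
L(y, g) = -237 (L(y, g) = -3 - 234 = -237)
p/(-207111) + L(891, -1858)/852276 = 970392/(-207111) - 237/852276 = 970392*(-1/207111) - 237*1/852276 = -323464/69037 - 79/284092 = -91898988611/19612859404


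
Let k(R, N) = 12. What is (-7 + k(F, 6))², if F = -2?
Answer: 25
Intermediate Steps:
(-7 + k(F, 6))² = (-7 + 12)² = 5² = 25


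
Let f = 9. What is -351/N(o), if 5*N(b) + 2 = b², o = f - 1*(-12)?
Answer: -1755/439 ≈ -3.9977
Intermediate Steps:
o = 21 (o = 9 - 1*(-12) = 9 + 12 = 21)
N(b) = -⅖ + b²/5
-351/N(o) = -351/(-⅖ + (⅕)*21²) = -351/(-⅖ + (⅕)*441) = -351/(-⅖ + 441/5) = -351/439/5 = -351*5/439 = -1755/439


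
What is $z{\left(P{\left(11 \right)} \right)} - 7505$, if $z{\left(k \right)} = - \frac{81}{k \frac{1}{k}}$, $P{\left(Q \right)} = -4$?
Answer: $-7586$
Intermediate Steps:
$z{\left(k \right)} = -81$ ($z{\left(k \right)} = - \frac{81}{1} = \left(-81\right) 1 = -81$)
$z{\left(P{\left(11 \right)} \right)} - 7505 = -81 - 7505 = -7586$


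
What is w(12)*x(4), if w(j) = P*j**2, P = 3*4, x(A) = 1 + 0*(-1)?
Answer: 1728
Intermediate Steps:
x(A) = 1 (x(A) = 1 + 0 = 1)
P = 12
w(j) = 12*j**2
w(12)*x(4) = (12*12**2)*1 = (12*144)*1 = 1728*1 = 1728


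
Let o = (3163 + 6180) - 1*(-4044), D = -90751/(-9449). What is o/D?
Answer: 126493763/90751 ≈ 1393.9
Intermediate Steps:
D = 90751/9449 (D = -90751*(-1/9449) = 90751/9449 ≈ 9.6043)
o = 13387 (o = 9343 + 4044 = 13387)
o/D = 13387/(90751/9449) = 13387*(9449/90751) = 126493763/90751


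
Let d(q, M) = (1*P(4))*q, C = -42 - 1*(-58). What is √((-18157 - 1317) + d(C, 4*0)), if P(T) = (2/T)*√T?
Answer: 3*I*√2162 ≈ 139.49*I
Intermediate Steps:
P(T) = 2/√T
C = 16 (C = -42 + 58 = 16)
d(q, M) = q (d(q, M) = (1*(2/√4))*q = (1*(2*(½)))*q = (1*1)*q = 1*q = q)
√((-18157 - 1317) + d(C, 4*0)) = √((-18157 - 1317) + 16) = √(-19474 + 16) = √(-19458) = 3*I*√2162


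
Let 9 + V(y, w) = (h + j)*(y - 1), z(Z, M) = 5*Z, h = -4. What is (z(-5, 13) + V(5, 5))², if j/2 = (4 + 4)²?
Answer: 213444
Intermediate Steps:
j = 128 (j = 2*(4 + 4)² = 2*8² = 2*64 = 128)
V(y, w) = -133 + 124*y (V(y, w) = -9 + (-4 + 128)*(y - 1) = -9 + 124*(-1 + y) = -9 + (-124 + 124*y) = -133 + 124*y)
(z(-5, 13) + V(5, 5))² = (5*(-5) + (-133 + 124*5))² = (-25 + (-133 + 620))² = (-25 + 487)² = 462² = 213444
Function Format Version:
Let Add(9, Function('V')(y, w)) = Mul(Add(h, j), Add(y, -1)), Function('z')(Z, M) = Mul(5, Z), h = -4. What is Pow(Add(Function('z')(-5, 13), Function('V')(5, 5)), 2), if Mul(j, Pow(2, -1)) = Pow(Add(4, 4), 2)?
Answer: 213444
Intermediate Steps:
j = 128 (j = Mul(2, Pow(Add(4, 4), 2)) = Mul(2, Pow(8, 2)) = Mul(2, 64) = 128)
Function('V')(y, w) = Add(-133, Mul(124, y)) (Function('V')(y, w) = Add(-9, Mul(Add(-4, 128), Add(y, -1))) = Add(-9, Mul(124, Add(-1, y))) = Add(-9, Add(-124, Mul(124, y))) = Add(-133, Mul(124, y)))
Pow(Add(Function('z')(-5, 13), Function('V')(5, 5)), 2) = Pow(Add(Mul(5, -5), Add(-133, Mul(124, 5))), 2) = Pow(Add(-25, Add(-133, 620)), 2) = Pow(Add(-25, 487), 2) = Pow(462, 2) = 213444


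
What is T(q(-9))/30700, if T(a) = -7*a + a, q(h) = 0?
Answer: 0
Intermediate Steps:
T(a) = -6*a
T(q(-9))/30700 = -6*0/30700 = 0*(1/30700) = 0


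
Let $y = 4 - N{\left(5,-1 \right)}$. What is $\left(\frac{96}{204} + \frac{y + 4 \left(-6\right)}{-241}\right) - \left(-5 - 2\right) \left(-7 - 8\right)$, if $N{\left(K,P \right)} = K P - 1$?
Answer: $- \frac{428019}{4097} \approx -104.47$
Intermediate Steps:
$N{\left(K,P \right)} = -1 + K P$
$y = 10$ ($y = 4 - \left(-1 + 5 \left(-1\right)\right) = 4 - \left(-1 - 5\right) = 4 - -6 = 4 + 6 = 10$)
$\left(\frac{96}{204} + \frac{y + 4 \left(-6\right)}{-241}\right) - \left(-5 - 2\right) \left(-7 - 8\right) = \left(\frac{96}{204} + \frac{10 + 4 \left(-6\right)}{-241}\right) - \left(-5 - 2\right) \left(-7 - 8\right) = \left(96 \cdot \frac{1}{204} + \left(10 - 24\right) \left(- \frac{1}{241}\right)\right) - \left(-5 - 2\right) \left(-15\right) = \left(\frac{8}{17} - - \frac{14}{241}\right) - \left(-7\right) \left(-15\right) = \left(\frac{8}{17} + \frac{14}{241}\right) - 105 = \frac{2166}{4097} - 105 = - \frac{428019}{4097}$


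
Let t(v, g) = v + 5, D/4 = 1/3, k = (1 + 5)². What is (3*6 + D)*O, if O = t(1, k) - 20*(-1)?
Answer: 1508/3 ≈ 502.67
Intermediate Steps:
k = 36 (k = 6² = 36)
D = 4/3 ≈ 1.3333
t(v, g) = 5 + v
O = 26 (O = (5 + 1) - 20*(-1) = 6 + 20 = 26)
(3*6 + D)*O = (3*6 + 4/3)*26 = (18 + 4/3)*26 = (58/3)*26 = 1508/3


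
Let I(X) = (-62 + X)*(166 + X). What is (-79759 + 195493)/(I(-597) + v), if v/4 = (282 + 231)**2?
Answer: 115734/1336705 ≈ 0.086582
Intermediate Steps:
v = 1052676 (v = 4*(282 + 231)**2 = 4*513**2 = 4*263169 = 1052676)
(-79759 + 195493)/(I(-597) + v) = (-79759 + 195493)/((-10292 + (-597)**2 + 104*(-597)) + 1052676) = 115734/((-10292 + 356409 - 62088) + 1052676) = 115734/(284029 + 1052676) = 115734/1336705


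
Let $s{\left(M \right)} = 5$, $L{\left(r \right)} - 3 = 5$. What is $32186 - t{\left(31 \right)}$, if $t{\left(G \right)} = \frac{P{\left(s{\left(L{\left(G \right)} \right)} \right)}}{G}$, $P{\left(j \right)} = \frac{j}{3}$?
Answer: $\frac{2993293}{93} \approx 32186.0$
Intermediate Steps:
$L{\left(r \right)} = 8$ ($L{\left(r \right)} = 3 + 5 = 8$)
$P{\left(j \right)} = \frac{j}{3}$ ($P{\left(j \right)} = j \frac{1}{3} = \frac{j}{3}$)
$t{\left(G \right)} = \frac{5}{3 G}$ ($t{\left(G \right)} = \frac{\frac{1}{3} \cdot 5}{G} = \frac{5}{3 G}$)
$32186 - t{\left(31 \right)} = 32186 - \frac{5}{3 \cdot 31} = 32186 - \frac{5}{3} \cdot \frac{1}{31} = 32186 - \frac{5}{93} = \frac{2993293}{93}$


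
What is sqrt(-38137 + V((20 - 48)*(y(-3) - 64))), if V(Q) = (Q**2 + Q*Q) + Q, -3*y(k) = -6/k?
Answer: sqrt(58686311)/3 ≈ 2553.6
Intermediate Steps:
y(k) = 2/k (y(k) = -(-2)/k = 2/k)
V(Q) = Q + 2*Q**2 (V(Q) = (Q**2 + Q**2) + Q = 2*Q**2 + Q = Q + 2*Q**2)
sqrt(-38137 + V((20 - 48)*(y(-3) - 64))) = sqrt(-38137 + ((20 - 48)*(2/(-3) - 64))*(1 + 2*((20 - 48)*(2/(-3) - 64)))) = sqrt(-38137 + (-28*(2*(-1/3) - 64))*(1 + 2*(-28*(2*(-1/3) - 64)))) = sqrt(-38137 + (-28*(-2/3 - 64))*(1 + 2*(-28*(-2/3 - 64)))) = sqrt(-38137 + (-28*(-194/3))*(1 + 2*(-28*(-194/3)))) = sqrt(-38137 + 5432*(1 + 2*(5432/3))/3) = sqrt(-38137 + 5432*(1 + 10864/3)/3) = sqrt(-38137 + (5432/3)*(10867/3)) = sqrt(-38137 + 59029544/9) = sqrt(58686311/9) = sqrt(58686311)/3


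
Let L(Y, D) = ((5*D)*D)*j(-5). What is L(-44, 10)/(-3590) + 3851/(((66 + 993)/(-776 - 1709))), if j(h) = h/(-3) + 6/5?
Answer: -1145228885/126727 ≈ -9037.0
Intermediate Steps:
j(h) = 6/5 - h/3 (j(h) = h*(-1/3) + 6*(1/5) = -h/3 + 6/5 = 6/5 - h/3)
L(Y, D) = 43*D**2/3 (L(Y, D) = ((5*D)*D)*(6/5 - 1/3*(-5)) = (5*D**2)*(6/5 + 5/3) = (5*D**2)*(43/15) = 43*D**2/3)
L(-44, 10)/(-3590) + 3851/(((66 + 993)/(-776 - 1709))) = ((43/3)*10**2)/(-3590) + 3851/(((66 + 993)/(-776 - 1709))) = ((43/3)*100)*(-1/3590) + 3851/((1059/(-2485))) = (4300/3)*(-1/3590) + 3851/((1059*(-1/2485))) = -430/1077 + 3851/(-1059/2485) = -430/1077 + 3851*(-2485/1059) = -430/1077 - 9569735/1059 = -1145228885/126727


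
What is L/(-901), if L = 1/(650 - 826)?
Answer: 1/158576 ≈ 6.3061e-6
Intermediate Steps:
L = -1/176 (L = 1/(-176) = -1/176 ≈ -0.0056818)
L/(-901) = -1/176/(-901) = -1/176*(-1/901) = 1/158576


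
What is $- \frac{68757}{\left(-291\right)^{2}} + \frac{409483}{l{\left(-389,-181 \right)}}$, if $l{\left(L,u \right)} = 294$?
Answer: $\frac{1283526495}{922082} \approx 1392.0$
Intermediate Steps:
$- \frac{68757}{\left(-291\right)^{2}} + \frac{409483}{l{\left(-389,-181 \right)}} = - \frac{68757}{\left(-291\right)^{2}} + \frac{409483}{294} = - \frac{68757}{84681} + 409483 \cdot \frac{1}{294} = \left(-68757\right) \frac{1}{84681} + \frac{409483}{294} = - \frac{22919}{28227} + \frac{409483}{294} = \frac{1283526495}{922082}$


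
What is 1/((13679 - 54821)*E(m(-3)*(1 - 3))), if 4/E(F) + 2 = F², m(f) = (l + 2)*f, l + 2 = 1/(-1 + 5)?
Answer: -1/658272 ≈ -1.5191e-6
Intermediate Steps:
l = -7/4 (l = -2 + 1/(-1 + 5) = -2 + 1/4 = -2 + ¼ = -7/4 ≈ -1.7500)
m(f) = f/4 (m(f) = (-7/4 + 2)*f = f/4)
E(F) = 4/(-2 + F²)
1/((13679 - 54821)*E(m(-3)*(1 - 3))) = 1/((13679 - 54821)*((4/(-2 + (((¼)*(-3))*(1 - 3))²)))) = 1/((-41142)*((4/(-2 + (-¾*(-2))²)))) = -1/(41142*(4/(-2 + (3/2)²))) = -1/(41142*(4/(-2 + 9/4))) = -1/(41142*(4/(¼))) = -1/(41142*(4*4)) = -1/41142/16 = -1/41142*1/16 = -1/658272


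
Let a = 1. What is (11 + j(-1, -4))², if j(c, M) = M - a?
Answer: 36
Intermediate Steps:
j(c, M) = -1 + M (j(c, M) = M - 1*1 = M - 1 = -1 + M)
(11 + j(-1, -4))² = (11 + (-1 - 4))² = (11 - 5)² = 6² = 36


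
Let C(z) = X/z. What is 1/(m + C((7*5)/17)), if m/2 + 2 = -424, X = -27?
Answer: -35/30279 ≈ -0.0011559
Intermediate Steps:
m = -852 (m = -4 + 2*(-424) = -4 - 848 = -852)
C(z) = -27/z
1/(m + C((7*5)/17)) = 1/(-852 - 27/((7*5)/17)) = 1/(-852 - 27/(35*(1/17))) = 1/(-852 - 27/35/17) = 1/(-852 - 27*17/35) = 1/(-852 - 459/35) = 1/(-30279/35) = -35/30279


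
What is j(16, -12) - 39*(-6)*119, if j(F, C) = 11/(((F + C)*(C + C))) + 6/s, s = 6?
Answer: 2673301/96 ≈ 27847.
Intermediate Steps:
j(F, C) = 1 + 11/(2*C*(C + F)) (j(F, C) = 11/(((F + C)*(C + C))) + 6/6 = 11/(((C + F)*(2*C))) + 6*(⅙) = 11/((2*C*(C + F))) + 1 = 11*(1/(2*C*(C + F))) + 1 = 11/(2*C*(C + F)) + 1 = 1 + 11/(2*C*(C + F)))
j(16, -12) - 39*(-6)*119 = (11/2 + (-12)² - 12*16)/((-12)*(-12 + 16)) - 39*(-6)*119 = -1/12*(11/2 + 144 - 192)/4 + 234*119 = -1/12*¼*(-85/2) + 27846 = 85/96 + 27846 = 2673301/96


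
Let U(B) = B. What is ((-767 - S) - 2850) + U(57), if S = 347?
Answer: -3907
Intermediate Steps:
((-767 - S) - 2850) + U(57) = ((-767 - 1*347) - 2850) + 57 = ((-767 - 347) - 2850) + 57 = (-1114 - 2850) + 57 = -3964 + 57 = -3907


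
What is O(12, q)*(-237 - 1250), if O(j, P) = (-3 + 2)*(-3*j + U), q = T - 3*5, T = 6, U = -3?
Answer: -57993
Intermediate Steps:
q = -9 (q = 6 - 3*5 = 6 - 15 = -9)
O(j, P) = 3 + 3*j (O(j, P) = (-3 + 2)*(-3*j - 3) = -(-3 - 3*j) = 3 + 3*j)
O(12, q)*(-237 - 1250) = (3 + 3*12)*(-237 - 1250) = (3 + 36)*(-1487) = 39*(-1487) = -57993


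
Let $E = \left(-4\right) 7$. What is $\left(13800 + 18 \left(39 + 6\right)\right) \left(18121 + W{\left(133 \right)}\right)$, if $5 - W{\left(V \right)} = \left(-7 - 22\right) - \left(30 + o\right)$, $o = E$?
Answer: $265273770$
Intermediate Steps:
$E = -28$
$o = -28$
$W{\left(V \right)} = 36$ ($W{\left(V \right)} = 5 - \left(\left(-7 - 22\right) - 2\right) = 5 - \left(-29 + \left(-30 + 28\right)\right) = 5 - \left(-29 - 2\right) = 5 - -31 = 5 + 31 = 36$)
$\left(13800 + 18 \left(39 + 6\right)\right) \left(18121 + W{\left(133 \right)}\right) = \left(13800 + 18 \left(39 + 6\right)\right) \left(18121 + 36\right) = \left(13800 + 18 \cdot 45\right) 18157 = \left(13800 + 810\right) 18157 = 14610 \cdot 18157 = 265273770$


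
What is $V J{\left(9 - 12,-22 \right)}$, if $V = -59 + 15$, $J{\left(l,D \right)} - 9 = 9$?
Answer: $-792$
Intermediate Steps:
$J{\left(l,D \right)} = 18$ ($J{\left(l,D \right)} = 9 + 9 = 18$)
$V = -44$
$V J{\left(9 - 12,-22 \right)} = \left(-44\right) 18 = -792$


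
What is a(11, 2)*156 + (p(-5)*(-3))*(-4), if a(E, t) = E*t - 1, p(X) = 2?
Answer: 3300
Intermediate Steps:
a(E, t) = -1 + E*t
a(11, 2)*156 + (p(-5)*(-3))*(-4) = (-1 + 11*2)*156 + (2*(-3))*(-4) = (-1 + 22)*156 - 6*(-4) = 21*156 + 24 = 3276 + 24 = 3300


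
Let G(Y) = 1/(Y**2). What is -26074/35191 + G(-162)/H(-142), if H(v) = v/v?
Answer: -684250865/923552604 ≈ -0.74089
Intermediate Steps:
H(v) = 1
G(Y) = Y**(-2)
-26074/35191 + G(-162)/H(-142) = -26074/35191 + 1/((-162)**2*1) = -26074*1/35191 + (1/26244)*1 = -26074/35191 + 1/26244 = -684250865/923552604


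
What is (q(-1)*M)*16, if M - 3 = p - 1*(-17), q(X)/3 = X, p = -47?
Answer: 1296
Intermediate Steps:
q(X) = 3*X
M = -27 (M = 3 + (-47 - 1*(-17)) = 3 + (-47 + 17) = 3 - 30 = -27)
(q(-1)*M)*16 = ((3*(-1))*(-27))*16 = -3*(-27)*16 = 81*16 = 1296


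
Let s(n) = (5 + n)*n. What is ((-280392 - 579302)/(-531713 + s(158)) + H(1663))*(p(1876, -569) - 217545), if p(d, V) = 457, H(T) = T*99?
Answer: -18083524090187776/505959 ≈ -3.5741e+10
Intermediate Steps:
H(T) = 99*T
s(n) = n*(5 + n)
((-280392 - 579302)/(-531713 + s(158)) + H(1663))*(p(1876, -569) - 217545) = ((-280392 - 579302)/(-531713 + 158*(5 + 158)) + 99*1663)*(457 - 217545) = (-859694/(-531713 + 158*163) + 164637)*(-217088) = (-859694/(-531713 + 25754) + 164637)*(-217088) = (-859694/(-505959) + 164637)*(-217088) = (-859694*(-1/505959) + 164637)*(-217088) = (859694/505959 + 164637)*(-217088) = (83300431577/505959)*(-217088) = -18083524090187776/505959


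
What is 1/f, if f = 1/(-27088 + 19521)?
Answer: -7567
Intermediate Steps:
f = -1/7567 (f = 1/(-7567) = -1/7567 ≈ -0.00013215)
1/f = 1/(-1/7567) = -7567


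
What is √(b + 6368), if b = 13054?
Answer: 3*√2158 ≈ 139.36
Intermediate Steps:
√(b + 6368) = √(13054 + 6368) = √19422 = 3*√2158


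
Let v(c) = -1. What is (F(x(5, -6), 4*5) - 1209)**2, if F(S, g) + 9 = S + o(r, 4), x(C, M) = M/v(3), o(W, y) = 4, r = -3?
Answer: 1459264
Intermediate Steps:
x(C, M) = -M (x(C, M) = M/(-1) = M*(-1) = -M)
F(S, g) = -5 + S (F(S, g) = -9 + (S + 4) = -9 + (4 + S) = -5 + S)
(F(x(5, -6), 4*5) - 1209)**2 = ((-5 - 1*(-6)) - 1209)**2 = ((-5 + 6) - 1209)**2 = (1 - 1209)**2 = (-1208)**2 = 1459264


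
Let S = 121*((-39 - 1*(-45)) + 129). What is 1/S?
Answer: 1/16335 ≈ 6.1218e-5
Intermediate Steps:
S = 16335 (S = 121*((-39 + 45) + 129) = 121*(6 + 129) = 121*135 = 16335)
1/S = 1/16335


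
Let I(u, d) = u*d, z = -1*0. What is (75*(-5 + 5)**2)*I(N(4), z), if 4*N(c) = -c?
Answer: 0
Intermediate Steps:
N(c) = -c/4 (N(c) = (-c)/4 = -c/4)
z = 0
I(u, d) = d*u
(75*(-5 + 5)**2)*I(N(4), z) = (75*(-5 + 5)**2)*(0*(-1/4*4)) = (75*0**2)*(0*(-1)) = (75*0)*0 = 0*0 = 0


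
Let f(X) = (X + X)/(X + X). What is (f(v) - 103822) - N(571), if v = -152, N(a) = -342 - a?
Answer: -102908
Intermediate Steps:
f(X) = 1 (f(X) = (2*X)/((2*X)) = (2*X)*(1/(2*X)) = 1)
(f(v) - 103822) - N(571) = (1 - 103822) - (-342 - 1*571) = -103821 - (-342 - 571) = -103821 - 1*(-913) = -103821 + 913 = -102908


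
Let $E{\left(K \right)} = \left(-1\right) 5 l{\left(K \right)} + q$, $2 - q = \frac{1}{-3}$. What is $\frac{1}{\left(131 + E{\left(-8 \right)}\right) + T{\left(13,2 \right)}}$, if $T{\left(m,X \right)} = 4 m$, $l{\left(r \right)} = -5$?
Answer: $\frac{3}{631} \approx 0.0047544$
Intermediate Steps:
$q = \frac{7}{3}$ ($q = 2 - \frac{1}{-3} = 2 - - \frac{1}{3} = 2 + \frac{1}{3} = \frac{7}{3} \approx 2.3333$)
$E{\left(K \right)} = \frac{82}{3}$ ($E{\left(K \right)} = \left(-1\right) 5 \left(-5\right) + \frac{7}{3} = \left(-5\right) \left(-5\right) + \frac{7}{3} = 25 + \frac{7}{3} = \frac{82}{3}$)
$\frac{1}{\left(131 + E{\left(-8 \right)}\right) + T{\left(13,2 \right)}} = \frac{1}{\left(131 + \frac{82}{3}\right) + 4 \cdot 13} = \frac{1}{\frac{475}{3} + 52} = \frac{1}{\frac{631}{3}} = \frac{3}{631}$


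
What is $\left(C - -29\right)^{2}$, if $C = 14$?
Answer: $1849$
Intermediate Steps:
$\left(C - -29\right)^{2} = \left(14 - -29\right)^{2} = \left(14 + 29\right)^{2} = 43^{2} = 1849$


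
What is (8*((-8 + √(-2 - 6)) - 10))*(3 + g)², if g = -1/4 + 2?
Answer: -3249 + 361*I*√2 ≈ -3249.0 + 510.53*I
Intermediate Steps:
g = 7/4 (g = -1*¼ + 2 = -¼ + 2 = 7/4 ≈ 1.7500)
(8*((-8 + √(-2 - 6)) - 10))*(3 + g)² = (8*((-8 + √(-2 - 6)) - 10))*(3 + 7/4)² = (8*((-8 + √(-8)) - 10))*(19/4)² = (8*((-8 + 2*I*√2) - 10))*(361/16) = (8*(-18 + 2*I*√2))*(361/16) = (-144 + 16*I*√2)*(361/16) = -3249 + 361*I*√2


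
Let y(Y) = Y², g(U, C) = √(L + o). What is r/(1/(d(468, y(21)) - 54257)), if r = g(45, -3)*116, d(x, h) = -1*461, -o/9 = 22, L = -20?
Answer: -6347288*I*√218 ≈ -9.3717e+7*I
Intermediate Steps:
o = -198 (o = -9*22 = -198)
g(U, C) = I*√218 (g(U, C) = √(-20 - 198) = √(-218) = I*√218)
d(x, h) = -461
r = 116*I*√218 (r = (I*√218)*116 = 116*I*√218 ≈ 1712.7*I)
r/(1/(d(468, y(21)) - 54257)) = (116*I*√218)/(1/(-461 - 54257)) = (116*I*√218)/(1/(-54718)) = (116*I*√218)/(-1/54718) = (116*I*√218)*(-54718) = -6347288*I*√218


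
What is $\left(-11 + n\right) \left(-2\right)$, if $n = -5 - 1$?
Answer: $34$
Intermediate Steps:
$n = -6$ ($n = -5 - 1 = -6$)
$\left(-11 + n\right) \left(-2\right) = \left(-11 - 6\right) \left(-2\right) = \left(-17\right) \left(-2\right) = 34$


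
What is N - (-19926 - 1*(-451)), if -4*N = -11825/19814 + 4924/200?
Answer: 9643966277/495350 ≈ 19469.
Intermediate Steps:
N = -2974973/495350 (N = -(-11825/19814 + 4924/200)/4 = -(-11825*1/19814 + 4924*(1/200))/4 = -(-11825/19814 + 1231/50)/4 = -1/4*5949946/247675 = -2974973/495350 ≈ -6.0058)
N - (-19926 - 1*(-451)) = -2974973/495350 - (-19926 - 1*(-451)) = -2974973/495350 - (-19926 + 451) = -2974973/495350 - 1*(-19475) = -2974973/495350 + 19475 = 9643966277/495350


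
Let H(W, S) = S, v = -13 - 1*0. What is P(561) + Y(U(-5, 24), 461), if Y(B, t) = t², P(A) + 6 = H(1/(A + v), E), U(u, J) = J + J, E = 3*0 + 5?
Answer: 212520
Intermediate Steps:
v = -13 (v = -13 + 0 = -13)
E = 5 (E = 0 + 5 = 5)
U(u, J) = 2*J
P(A) = -1 (P(A) = -6 + 5 = -1)
P(561) + Y(U(-5, 24), 461) = -1 + 461² = -1 + 212521 = 212520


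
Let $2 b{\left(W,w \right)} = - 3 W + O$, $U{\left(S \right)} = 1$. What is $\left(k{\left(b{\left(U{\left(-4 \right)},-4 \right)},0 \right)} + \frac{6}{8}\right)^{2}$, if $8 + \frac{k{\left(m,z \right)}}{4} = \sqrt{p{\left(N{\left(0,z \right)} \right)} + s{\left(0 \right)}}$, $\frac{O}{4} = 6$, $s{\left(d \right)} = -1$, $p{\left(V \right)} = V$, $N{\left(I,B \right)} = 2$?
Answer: $\frac{11881}{16} \approx 742.56$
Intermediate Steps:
$O = 24$ ($O = 4 \cdot 6 = 24$)
$b{\left(W,w \right)} = 12 - \frac{3 W}{2}$ ($b{\left(W,w \right)} = \frac{- 3 W + 24}{2} = \frac{24 - 3 W}{2} = 12 - \frac{3 W}{2}$)
$k{\left(m,z \right)} = -28$ ($k{\left(m,z \right)} = -32 + 4 \sqrt{2 - 1} = -32 + 4 \sqrt{1} = -32 + 4 \cdot 1 = -32 + 4 = -28$)
$\left(k{\left(b{\left(U{\left(-4 \right)},-4 \right)},0 \right)} + \frac{6}{8}\right)^{2} = \left(-28 + \frac{6}{8}\right)^{2} = \left(-28 + 6 \cdot \frac{1}{8}\right)^{2} = \left(-28 + \frac{3}{4}\right)^{2} = \left(- \frac{109}{4}\right)^{2} = \frac{11881}{16}$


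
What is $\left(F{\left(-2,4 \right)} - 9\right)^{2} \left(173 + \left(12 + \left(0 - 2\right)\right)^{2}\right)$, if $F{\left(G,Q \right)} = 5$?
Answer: $4368$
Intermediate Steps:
$\left(F{\left(-2,4 \right)} - 9\right)^{2} \left(173 + \left(12 + \left(0 - 2\right)\right)^{2}\right) = \left(5 - 9\right)^{2} \left(173 + \left(12 + \left(0 - 2\right)\right)^{2}\right) = \left(-4\right)^{2} \left(173 + \left(12 - 2\right)^{2}\right) = 16 \left(173 + 10^{2}\right) = 16 \left(173 + 100\right) = 16 \cdot 273 = 4368$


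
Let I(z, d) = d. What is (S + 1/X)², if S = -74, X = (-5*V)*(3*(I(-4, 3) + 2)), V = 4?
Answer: 492884401/90000 ≈ 5476.5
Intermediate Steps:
X = -300 (X = (-5*4)*(3*(3 + 2)) = -60*5 = -20*15 = -300)
(S + 1/X)² = (-74 + 1/(-300))² = (-74 - 1/300)² = (-22201/300)² = 492884401/90000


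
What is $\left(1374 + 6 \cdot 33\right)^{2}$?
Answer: $2471184$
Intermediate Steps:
$\left(1374 + 6 \cdot 33\right)^{2} = \left(1374 + 198\right)^{2} = 1572^{2} = 2471184$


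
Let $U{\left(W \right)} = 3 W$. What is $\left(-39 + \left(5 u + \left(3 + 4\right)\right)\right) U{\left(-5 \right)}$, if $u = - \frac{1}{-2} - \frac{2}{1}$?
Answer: $\frac{1185}{2} \approx 592.5$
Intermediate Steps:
$u = - \frac{3}{2}$ ($u = \left(-1\right) \left(- \frac{1}{2}\right) - 2 = \frac{1}{2} - 2 = - \frac{3}{2} \approx -1.5$)
$\left(-39 + \left(5 u + \left(3 + 4\right)\right)\right) U{\left(-5 \right)} = \left(-39 + \left(5 \left(- \frac{3}{2}\right) + \left(3 + 4\right)\right)\right) 3 \left(-5\right) = \left(-39 + \left(- \frac{15}{2} + 7\right)\right) \left(-15\right) = \left(-39 - \frac{1}{2}\right) \left(-15\right) = \left(- \frac{79}{2}\right) \left(-15\right) = \frac{1185}{2}$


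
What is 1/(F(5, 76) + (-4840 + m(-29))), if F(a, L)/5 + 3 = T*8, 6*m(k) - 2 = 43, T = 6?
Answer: -2/9215 ≈ -0.00021704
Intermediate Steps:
m(k) = 15/2 (m(k) = 1/3 + (1/6)*43 = 1/3 + 43/6 = 15/2)
F(a, L) = 225 (F(a, L) = -15 + 5*(6*8) = -15 + 5*48 = -15 + 240 = 225)
1/(F(5, 76) + (-4840 + m(-29))) = 1/(225 + (-4840 + 15/2)) = 1/(225 - 9665/2) = 1/(-9215/2) = -2/9215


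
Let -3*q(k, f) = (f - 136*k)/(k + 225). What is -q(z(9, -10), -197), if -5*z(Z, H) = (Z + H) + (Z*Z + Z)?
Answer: 11119/3108 ≈ 3.5775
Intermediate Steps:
z(Z, H) = -2*Z/5 - H/5 - Z²/5 (z(Z, H) = -((Z + H) + (Z*Z + Z))/5 = -((H + Z) + (Z² + Z))/5 = -((H + Z) + (Z + Z²))/5 = -(H + Z² + 2*Z)/5 = -2*Z/5 - H/5 - Z²/5)
q(k, f) = -(f - 136*k)/(3*(225 + k)) (q(k, f) = -(f - 136*k)/(3*(k + 225)) = -(f - 136*k)/(3*(225 + k)))
-q(z(9, -10), -197) = -(-1*(-197) + 136*(-⅖*9 - ⅕*(-10) - ⅕*9²))/(3*(225 + (-⅖*9 - ⅕*(-10) - ⅕*9²))) = -(197 + 136*(-18/5 + 2 - ⅕*81))/(3*(225 + (-18/5 + 2 - ⅕*81))) = -(197 + 136*(-18/5 + 2 - 81/5))/(3*(225 + (-18/5 + 2 - 81/5))) = -(197 + 136*(-89/5))/(3*(225 - 89/5)) = -(197 - 12104/5)/(3*1036/5) = -5*(-11119)/(3*1036*5) = -1*(-11119/3108) = 11119/3108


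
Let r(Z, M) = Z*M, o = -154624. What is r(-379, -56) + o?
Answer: -133400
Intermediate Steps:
r(Z, M) = M*Z
r(-379, -56) + o = -56*(-379) - 154624 = 21224 - 154624 = -133400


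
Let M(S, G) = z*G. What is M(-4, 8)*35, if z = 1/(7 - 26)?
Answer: -280/19 ≈ -14.737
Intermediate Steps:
z = -1/19 (z = 1/(-19) = -1/19 ≈ -0.052632)
M(S, G) = -G/19
M(-4, 8)*35 = -1/19*8*35 = -8/19*35 = -280/19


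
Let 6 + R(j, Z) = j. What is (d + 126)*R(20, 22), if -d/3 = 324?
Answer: -11844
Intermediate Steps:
d = -972 (d = -3*324 = -972)
R(j, Z) = -6 + j
(d + 126)*R(20, 22) = (-972 + 126)*(-6 + 20) = -846*14 = -11844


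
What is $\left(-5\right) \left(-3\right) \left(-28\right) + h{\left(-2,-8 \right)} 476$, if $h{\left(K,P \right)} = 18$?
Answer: $8148$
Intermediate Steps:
$\left(-5\right) \left(-3\right) \left(-28\right) + h{\left(-2,-8 \right)} 476 = \left(-5\right) \left(-3\right) \left(-28\right) + 18 \cdot 476 = 15 \left(-28\right) + 8568 = -420 + 8568 = 8148$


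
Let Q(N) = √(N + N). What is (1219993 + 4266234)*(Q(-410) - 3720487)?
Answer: -20411436232549 + 10972454*I*√205 ≈ -2.0411e+13 + 1.571e+8*I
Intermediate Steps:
Q(N) = √2*√N (Q(N) = √(2*N) = √2*√N)
(1219993 + 4266234)*(Q(-410) - 3720487) = (1219993 + 4266234)*(√2*√(-410) - 3720487) = 5486227*(√2*(I*√410) - 3720487) = 5486227*(2*I*√205 - 3720487) = 5486227*(-3720487 + 2*I*√205) = -20411436232549 + 10972454*I*√205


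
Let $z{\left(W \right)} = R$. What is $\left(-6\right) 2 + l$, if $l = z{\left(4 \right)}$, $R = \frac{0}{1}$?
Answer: $-12$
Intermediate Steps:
$R = 0$ ($R = 0 \cdot 1 = 0$)
$z{\left(W \right)} = 0$
$l = 0$
$\left(-6\right) 2 + l = \left(-6\right) 2 + 0 = -12 + 0 = -12$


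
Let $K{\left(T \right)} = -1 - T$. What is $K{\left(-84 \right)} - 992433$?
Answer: $-992350$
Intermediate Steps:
$K{\left(-84 \right)} - 992433 = \left(-1 - -84\right) - 992433 = \left(-1 + 84\right) - 992433 = 83 - 992433 = -992350$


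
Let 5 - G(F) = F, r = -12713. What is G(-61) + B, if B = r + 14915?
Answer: 2268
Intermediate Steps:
G(F) = 5 - F
B = 2202 (B = -12713 + 14915 = 2202)
G(-61) + B = (5 - 1*(-61)) + 2202 = (5 + 61) + 2202 = 66 + 2202 = 2268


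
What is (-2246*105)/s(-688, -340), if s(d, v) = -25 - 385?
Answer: 23583/41 ≈ 575.20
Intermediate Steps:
s(d, v) = -410
(-2246*105)/s(-688, -340) = -2246*105/(-410) = -235830*(-1/410) = 23583/41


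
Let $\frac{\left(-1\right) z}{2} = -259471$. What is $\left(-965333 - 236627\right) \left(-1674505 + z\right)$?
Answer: $1388940503480$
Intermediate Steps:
$z = 518942$ ($z = \left(-2\right) \left(-259471\right) = 518942$)
$\left(-965333 - 236627\right) \left(-1674505 + z\right) = \left(-965333 - 236627\right) \left(-1674505 + 518942\right) = \left(-1201960\right) \left(-1155563\right) = 1388940503480$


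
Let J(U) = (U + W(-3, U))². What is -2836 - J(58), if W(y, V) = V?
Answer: -16292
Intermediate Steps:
J(U) = 4*U² (J(U) = (U + U)² = (2*U)² = 4*U²)
-2836 - J(58) = -2836 - 4*58² = -2836 - 4*3364 = -2836 - 1*13456 = -2836 - 13456 = -16292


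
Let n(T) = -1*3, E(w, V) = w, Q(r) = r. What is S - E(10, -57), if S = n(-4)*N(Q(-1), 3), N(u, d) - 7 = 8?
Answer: -55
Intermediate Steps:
n(T) = -3
N(u, d) = 15 (N(u, d) = 7 + 8 = 15)
S = -45 (S = -3*15 = -45)
S - E(10, -57) = -45 - 1*10 = -45 - 10 = -55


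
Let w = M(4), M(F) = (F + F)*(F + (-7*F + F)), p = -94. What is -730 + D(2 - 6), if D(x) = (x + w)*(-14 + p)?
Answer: 16982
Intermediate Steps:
M(F) = -10*F² (M(F) = (2*F)*(F - 6*F) = (2*F)*(-5*F) = -10*F²)
w = -160 (w = -10*4² = -10*16 = -160)
D(x) = 17280 - 108*x (D(x) = (x - 160)*(-14 - 94) = (-160 + x)*(-108) = 17280 - 108*x)
-730 + D(2 - 6) = -730 + (17280 - 108*(2 - 6)) = -730 + (17280 - 108*(-4)) = -730 + (17280 + 432) = -730 + 17712 = 16982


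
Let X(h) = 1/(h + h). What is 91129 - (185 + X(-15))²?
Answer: 51224699/900 ≈ 56916.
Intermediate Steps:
X(h) = 1/(2*h)
91129 - (185 + X(-15))² = 91129 - (185 + (½)/(-15))² = 91129 - (185 + (½)*(-1/15))² = 91129 - (185 - 1/30)² = 91129 - (5549/30)² = 91129 - 1*30791401/900 = 91129 - 30791401/900 = 51224699/900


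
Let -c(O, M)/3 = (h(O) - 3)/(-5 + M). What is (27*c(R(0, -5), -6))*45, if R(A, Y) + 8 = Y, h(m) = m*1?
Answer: -58320/11 ≈ -5301.8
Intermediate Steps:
h(m) = m
R(A, Y) = -8 + Y
c(O, M) = -3*(-3 + O)/(-5 + M) (c(O, M) = -3*(O - 3)/(-5 + M) = -3*(-3 + O)/(-5 + M))
(27*c(R(0, -5), -6))*45 = (27*(3*(3 - (-8 - 5))/(-5 - 6)))*45 = (27*(3*(3 - 1*(-13))/(-11)))*45 = (27*(3*(-1/11)*(3 + 13)))*45 = (27*(3*(-1/11)*16))*45 = (27*(-48/11))*45 = -1296/11*45 = -58320/11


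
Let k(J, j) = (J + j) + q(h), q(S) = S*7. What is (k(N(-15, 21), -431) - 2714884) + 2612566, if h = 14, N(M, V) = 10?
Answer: -102641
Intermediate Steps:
q(S) = 7*S
k(J, j) = 98 + J + j (k(J, j) = (J + j) + 7*14 = (J + j) + 98 = 98 + J + j)
(k(N(-15, 21), -431) - 2714884) + 2612566 = ((98 + 10 - 431) - 2714884) + 2612566 = (-323 - 2714884) + 2612566 = -2715207 + 2612566 = -102641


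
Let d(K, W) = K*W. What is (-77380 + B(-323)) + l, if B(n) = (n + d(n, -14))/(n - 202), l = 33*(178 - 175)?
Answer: -40576724/525 ≈ -77289.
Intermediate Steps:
l = 99 (l = 33*3 = 99)
B(n) = -13*n/(-202 + n) (B(n) = (n + n*(-14))/(n - 202) = (n - 14*n)/(-202 + n) = (-13*n)/(-202 + n) = -13*n/(-202 + n))
(-77380 + B(-323)) + l = (-77380 - 13*(-323)/(-202 - 323)) + 99 = (-77380 - 13*(-323)/(-525)) + 99 = (-77380 - 13*(-323)*(-1/525)) + 99 = (-77380 - 4199/525) + 99 = -40628699/525 + 99 = -40576724/525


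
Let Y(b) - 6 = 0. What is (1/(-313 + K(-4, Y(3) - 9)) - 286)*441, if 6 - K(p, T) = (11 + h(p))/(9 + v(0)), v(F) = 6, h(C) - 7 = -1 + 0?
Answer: -582960987/4622 ≈ -1.2613e+5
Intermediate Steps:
Y(b) = 6 (Y(b) = 6 + 0 = 6)
h(C) = 6 (h(C) = 7 + (-1 + 0) = 7 - 1 = 6)
K(p, T) = 73/15 (K(p, T) = 6 - (11 + 6)/(9 + 6) = 6 - 17/15 = 73/15)
(1/(-313 + K(-4, Y(3) - 9)) - 286)*441 = (1/(-313 + 73/15) - 286)*441 = (1/(-4622/15) - 286)*441 = (-15/4622 - 286)*441 = -1321907/4622*441 = -582960987/4622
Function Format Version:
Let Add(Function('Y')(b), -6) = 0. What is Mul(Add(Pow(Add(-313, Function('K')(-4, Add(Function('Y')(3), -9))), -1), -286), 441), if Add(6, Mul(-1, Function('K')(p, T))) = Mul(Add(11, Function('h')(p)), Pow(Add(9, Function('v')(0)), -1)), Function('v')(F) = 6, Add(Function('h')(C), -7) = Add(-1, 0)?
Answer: Rational(-582960987, 4622) ≈ -1.2613e+5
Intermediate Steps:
Function('Y')(b) = 6 (Function('Y')(b) = Add(6, 0) = 6)
Function('h')(C) = 6 (Function('h')(C) = Add(7, Add(-1, 0)) = Add(7, -1) = 6)
Function('K')(p, T) = Rational(73, 15) (Function('K')(p, T) = Add(6, Mul(-1, Mul(Add(11, 6), Pow(Add(9, 6), -1)))) = Add(6, Mul(-1, Mul(17, Pow(15, -1)))) = Add(6, Mul(-1, Mul(17, Rational(1, 15)))) = Add(6, Mul(-1, Rational(17, 15))) = Add(6, Rational(-17, 15)) = Rational(73, 15))
Mul(Add(Pow(Add(-313, Function('K')(-4, Add(Function('Y')(3), -9))), -1), -286), 441) = Mul(Add(Pow(Add(-313, Rational(73, 15)), -1), -286), 441) = Mul(Add(Pow(Rational(-4622, 15), -1), -286), 441) = Mul(Add(Rational(-15, 4622), -286), 441) = Mul(Rational(-1321907, 4622), 441) = Rational(-582960987, 4622)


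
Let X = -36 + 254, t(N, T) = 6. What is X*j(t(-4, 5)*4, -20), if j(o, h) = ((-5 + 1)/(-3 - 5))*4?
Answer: 436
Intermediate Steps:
j(o, h) = 2 (j(o, h) = -4/(-8)*4 = -4*(-⅛)*4 = (½)*4 = 2)
X = 218
X*j(t(-4, 5)*4, -20) = 218*2 = 436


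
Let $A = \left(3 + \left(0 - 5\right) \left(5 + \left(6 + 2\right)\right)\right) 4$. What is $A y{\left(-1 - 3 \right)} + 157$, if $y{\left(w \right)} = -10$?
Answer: $2637$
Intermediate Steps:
$A = -248$ ($A = \left(3 - 5 \left(5 + 8\right)\right) 4 = \left(3 - 65\right) 4 = \left(-62\right) 4 = -248$)
$A y{\left(-1 - 3 \right)} + 157 = \left(-248\right) \left(-10\right) + 157 = 2480 + 157 = 2637$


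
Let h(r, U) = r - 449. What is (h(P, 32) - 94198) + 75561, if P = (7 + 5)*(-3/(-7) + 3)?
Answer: -133314/7 ≈ -19045.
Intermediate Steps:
P = 288/7 (P = 12*(-3*(-1/7) + 3) = 12*(3/7 + 3) = 12*(24/7) = 288/7 ≈ 41.143)
h(r, U) = -449 + r
(h(P, 32) - 94198) + 75561 = ((-449 + 288/7) - 94198) + 75561 = (-2855/7 - 94198) + 75561 = -662241/7 + 75561 = -133314/7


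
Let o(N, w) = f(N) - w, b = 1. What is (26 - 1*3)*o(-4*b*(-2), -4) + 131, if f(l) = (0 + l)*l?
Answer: 1695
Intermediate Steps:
f(l) = l² (f(l) = l*l = l²)
o(N, w) = N² - w
(26 - 1*3)*o(-4*b*(-2), -4) + 131 = (26 - 1*3)*((-4*1*(-2))² - 1*(-4)) + 131 = (26 - 3)*((-4*(-2))² + 4) + 131 = 23*(8² + 4) + 131 = 23*(64 + 4) + 131 = 23*68 + 131 = 1564 + 131 = 1695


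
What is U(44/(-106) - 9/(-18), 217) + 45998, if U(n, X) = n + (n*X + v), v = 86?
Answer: 2443433/53 ≈ 46103.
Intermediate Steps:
U(n, X) = 86 + n + X*n (U(n, X) = n + (n*X + 86) = n + (X*n + 86) = n + (86 + X*n) = 86 + n + X*n)
U(44/(-106) - 9/(-18), 217) + 45998 = (86 + (44/(-106) - 9/(-18)) + 217*(44/(-106) - 9/(-18))) + 45998 = (86 + (44*(-1/106) - 9*(-1/18)) + 217*(44*(-1/106) - 9*(-1/18))) + 45998 = (86 + (-22/53 + 1/2) + 217*(-22/53 + 1/2)) + 45998 = (86 + 9/106 + 217*(9/106)) + 45998 = (86 + 9/106 + 1953/106) + 45998 = 5539/53 + 45998 = 2443433/53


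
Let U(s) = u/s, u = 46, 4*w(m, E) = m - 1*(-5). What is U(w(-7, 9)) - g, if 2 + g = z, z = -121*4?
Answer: 394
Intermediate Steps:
w(m, E) = 5/4 + m/4 (w(m, E) = (m - 1*(-5))/4 = (m + 5)/4 = (5 + m)/4 = 5/4 + m/4)
U(s) = 46/s
z = -484
g = -486 (g = -2 - 484 = -486)
U(w(-7, 9)) - g = 46/(5/4 + (1/4)*(-7)) - 1*(-486) = 46/(5/4 - 7/4) + 486 = 46/(-1/2) + 486 = 46*(-2) + 486 = -92 + 486 = 394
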